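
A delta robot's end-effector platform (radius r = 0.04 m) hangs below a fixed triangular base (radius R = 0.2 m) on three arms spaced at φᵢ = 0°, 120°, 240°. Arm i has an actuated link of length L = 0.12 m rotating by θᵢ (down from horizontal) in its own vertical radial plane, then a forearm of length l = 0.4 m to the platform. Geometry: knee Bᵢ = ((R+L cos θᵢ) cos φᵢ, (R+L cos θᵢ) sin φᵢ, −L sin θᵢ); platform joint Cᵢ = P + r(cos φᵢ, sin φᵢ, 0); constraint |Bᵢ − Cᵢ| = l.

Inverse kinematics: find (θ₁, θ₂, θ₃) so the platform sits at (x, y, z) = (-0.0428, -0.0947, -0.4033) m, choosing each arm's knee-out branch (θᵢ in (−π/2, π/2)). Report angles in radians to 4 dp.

φ1=0.0° → target in arm frame (-0.0428, -0.0947)
  e−x'=0.2028;  (l²−L²−(e−x')²−y'²−z²)/2L = -0.2798
  γ=atan2(-0.4033,0.2028)=-1.1049;  ψ=arccos(-0.6198)=2.2393;  θ1=γ+ψ≈1.1344
arm 2 (φ=120.0°): x'=-0.0606, y'=0.0844
  e−x'=0.2206;  (l²−L²−(e−x')²−y'²−z²)/2L = -0.3035
  γ=atan2(-0.4033,0.2206)=-1.0702;  ψ=arccos(-0.6603)=2.2920;  θ2=γ+ψ≈1.2217
φ3=240.0° → target in arm frame (0.1034, 0.0103)
  A cos θ + B sin θ = C:  0.0566·cos θ + -0.4033·sin θ = -0.0848
  √(A²+B²)=0.4073;  θ3 = -1.4314+1.7806 ≈ 0.3492

θ₁ = 1.1344, θ₂ = 1.2217, θ₃ = 0.3492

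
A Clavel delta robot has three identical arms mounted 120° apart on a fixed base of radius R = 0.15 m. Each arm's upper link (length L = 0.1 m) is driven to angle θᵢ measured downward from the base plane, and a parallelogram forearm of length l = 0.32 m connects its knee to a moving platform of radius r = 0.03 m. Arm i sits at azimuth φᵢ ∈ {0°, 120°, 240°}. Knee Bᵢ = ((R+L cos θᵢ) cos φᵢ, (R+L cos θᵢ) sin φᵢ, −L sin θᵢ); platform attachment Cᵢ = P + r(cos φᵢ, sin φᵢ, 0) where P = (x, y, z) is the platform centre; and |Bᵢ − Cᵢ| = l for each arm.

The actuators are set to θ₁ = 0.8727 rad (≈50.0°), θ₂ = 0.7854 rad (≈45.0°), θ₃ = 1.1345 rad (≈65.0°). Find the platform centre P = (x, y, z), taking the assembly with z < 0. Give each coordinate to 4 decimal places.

arm 1 at φ=0.0°: e+L cos θ1 = 0.1843;  O1 = (0.1843, 0.0000, -0.0766)
O2 = (0.1907·cos120.0°, 0.1907·sin120.0°, -0.0707) = (-0.0954, 0.1652, -0.0707)
arm 3 at φ=240.0°: e+L cos θ3 = 0.1623;  O3 = (-0.0811, -0.1405, -0.0906)
subtract pairs → two planes through P
linear system: -0.5593x+0.3303y = 0.0015−0.0118z; -0.5308x+-0.2810y = -0.0053−-0.0281z
det = 0.3325;  x = 0.0039+-0.0179z,  y = 0.0114+-0.0660z
sphere 1 gives Az²+Bz+C=0 with A=1.0047, B=0.1582, C=-0.0639;  B²−4AC=0.2817;  roots -0.3429, 0.1854;  negative root z = -0.3429
x = 0.0101, y = 0.0340

(0.0101, 0.0340, -0.3429)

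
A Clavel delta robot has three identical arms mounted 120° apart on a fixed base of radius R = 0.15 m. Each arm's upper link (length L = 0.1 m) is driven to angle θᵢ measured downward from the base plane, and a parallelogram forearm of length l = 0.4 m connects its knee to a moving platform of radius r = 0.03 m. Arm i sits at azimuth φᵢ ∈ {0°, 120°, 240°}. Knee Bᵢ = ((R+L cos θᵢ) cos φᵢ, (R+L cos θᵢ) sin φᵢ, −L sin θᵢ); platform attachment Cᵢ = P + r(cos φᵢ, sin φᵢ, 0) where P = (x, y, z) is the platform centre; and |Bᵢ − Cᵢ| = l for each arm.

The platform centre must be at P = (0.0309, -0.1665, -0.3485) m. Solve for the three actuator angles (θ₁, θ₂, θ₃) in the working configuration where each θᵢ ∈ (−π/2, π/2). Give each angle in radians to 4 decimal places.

φ1=0.0° → target in arm frame (0.0309, -0.1665)
  e−x'=0.0891;  (l²−L²−(e−x')²−y'²−z²)/2L = -0.0356
  θ1 = atan2(B,A) + arccos(C/0.3597) = 0.3493
rotate P by −φ2: (-0.1596, 0.0565, -0.3485)
  e−x'=0.2796;  (l²−L²−(e−x')²−y'²−z²)/2L = -0.2642
  γ=atan2(-0.3485,0.2796)=-0.8946;  ψ=arccos(-0.5913)=2.2035;  θ2=γ+ψ≈1.3089
φ3=240.0° → target in arm frame (0.1287, 0.1100)
  A cos θ + B sin θ = C:  -0.0087·cos θ + -0.3485·sin θ = 0.0818
  θ3 = atan2(B,A) + arccos(C/0.3486) = -0.2621

θ₁ = 0.3493, θ₂ = 1.3089, θ₃ = -0.2621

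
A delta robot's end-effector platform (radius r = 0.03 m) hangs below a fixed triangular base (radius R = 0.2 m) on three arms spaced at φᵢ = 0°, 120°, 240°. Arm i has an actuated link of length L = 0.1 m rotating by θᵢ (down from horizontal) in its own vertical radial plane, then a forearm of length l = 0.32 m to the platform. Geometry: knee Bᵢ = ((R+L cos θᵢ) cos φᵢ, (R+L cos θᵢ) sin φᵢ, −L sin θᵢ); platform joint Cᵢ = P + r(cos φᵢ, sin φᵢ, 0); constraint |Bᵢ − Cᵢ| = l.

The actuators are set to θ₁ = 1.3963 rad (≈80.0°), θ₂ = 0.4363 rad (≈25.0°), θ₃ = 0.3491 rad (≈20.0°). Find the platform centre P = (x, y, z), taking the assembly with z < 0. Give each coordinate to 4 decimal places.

arm 1 at φ=0.0°: ρ1 = 0.1874;  centre 1 = (0.1874, 0.0000, -0.0985)
φ2=120.0°: virtual centre (-0.1303, 0.2257, -0.0423), radius l
centre 3 = (0.2640·cos240.0°, 0.2640·sin240.0°, -0.0342) = (-0.1320, -0.2286, -0.0342)
subtract pairs → two planes through P
linear system: -0.6354x+0.4514y = 0.0249−0.1124z; -0.6387x+-0.4572y = 0.0260−0.1286z
det = 0.5788;  x = -0.0400+0.1891z,  y = -0.0011+0.0170z
sphere 1 gives Az²+Bz+C=0 with A=1.0360, B=0.1109, C=-0.0410;  B²−4AC=0.1823;  roots -0.2596, 0.1525;  negative root z = -0.2596
x = -0.0891, y = -0.0055

(-0.0891, -0.0055, -0.2596)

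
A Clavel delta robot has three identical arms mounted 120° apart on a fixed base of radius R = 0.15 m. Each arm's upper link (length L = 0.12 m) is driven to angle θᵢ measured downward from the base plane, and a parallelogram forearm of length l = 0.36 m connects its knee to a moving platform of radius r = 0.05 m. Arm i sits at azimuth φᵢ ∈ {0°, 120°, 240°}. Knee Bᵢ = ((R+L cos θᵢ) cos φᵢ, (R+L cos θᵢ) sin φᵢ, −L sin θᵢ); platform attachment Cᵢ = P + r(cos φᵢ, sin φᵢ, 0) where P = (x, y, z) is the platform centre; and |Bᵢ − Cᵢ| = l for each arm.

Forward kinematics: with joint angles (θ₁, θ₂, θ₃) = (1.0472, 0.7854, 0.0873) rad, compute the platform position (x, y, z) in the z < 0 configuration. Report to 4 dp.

arm 1 at φ=0.0°: ρ1 = 0.1600;  centre 1 = (0.1600, 0.0000, -0.1039)
φ2=120.0°: virtual centre (-0.0924, 0.1601, -0.0849), radius l
arm 3 at φ=240.0°: ρ3 = 0.2195;  centre 3 = (-0.1098, -0.1901, -0.0105)
|centre ₂|²−|centre ₁|² = 0.0050;  |centre ₃|²−|centre ₁|² = 0.0119
plane₁₂: -0.5049x+0.3202y+0.0381z = 0.0050
det = 0.3647;  x = -0.0156+0.2039z,  y = -0.0091+0.2023z
into |P−centre ₁|² = l²: 1.0825z² + 0.1325z + -0.0879 = 0;  Δ = 0.3980;  z = -0.3526 or 0.2302 → z<0 root = -0.3526
x = -0.0875, y = -0.0805

(-0.0875, -0.0805, -0.3526)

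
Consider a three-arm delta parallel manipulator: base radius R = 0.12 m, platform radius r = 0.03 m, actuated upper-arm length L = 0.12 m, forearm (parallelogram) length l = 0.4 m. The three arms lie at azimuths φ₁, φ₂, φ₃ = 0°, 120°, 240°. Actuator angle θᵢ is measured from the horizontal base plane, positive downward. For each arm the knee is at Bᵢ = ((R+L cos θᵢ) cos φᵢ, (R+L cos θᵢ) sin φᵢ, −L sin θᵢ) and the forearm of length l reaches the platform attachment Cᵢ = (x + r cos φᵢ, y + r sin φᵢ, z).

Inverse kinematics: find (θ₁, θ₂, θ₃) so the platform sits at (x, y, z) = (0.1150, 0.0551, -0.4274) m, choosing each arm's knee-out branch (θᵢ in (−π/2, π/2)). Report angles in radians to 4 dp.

θ₁ = 0.3492, θ₂ = 0.8728, θ₃ = 1.2218

φ1=0.0° → target in arm frame (0.1150, 0.0551)
  e−x'=-0.0250;  (l²−L²−(e−x')²−y'²−z²)/2L = -0.1697
  θ1 = atan2(B,A) + arccos(C/0.4281) = 0.3492
rotate P by −φ2: (-0.0098, -0.1271, -0.4274)
  A cos θ + B sin θ = C:  0.0998·cos θ + -0.4274·sin θ = -0.2633
  √(A²+B²)=0.4389;  θ2 = -1.3414+2.2142 ≈ 0.8728
rotate P by −φ3: (-0.1052, 0.0720, -0.4274)
  A cos θ + B sin θ = C:  0.1952·cos θ + -0.4274·sin θ = -0.3349
  θ3 = atan2(B,A) + arccos(C/0.4699) = 1.2218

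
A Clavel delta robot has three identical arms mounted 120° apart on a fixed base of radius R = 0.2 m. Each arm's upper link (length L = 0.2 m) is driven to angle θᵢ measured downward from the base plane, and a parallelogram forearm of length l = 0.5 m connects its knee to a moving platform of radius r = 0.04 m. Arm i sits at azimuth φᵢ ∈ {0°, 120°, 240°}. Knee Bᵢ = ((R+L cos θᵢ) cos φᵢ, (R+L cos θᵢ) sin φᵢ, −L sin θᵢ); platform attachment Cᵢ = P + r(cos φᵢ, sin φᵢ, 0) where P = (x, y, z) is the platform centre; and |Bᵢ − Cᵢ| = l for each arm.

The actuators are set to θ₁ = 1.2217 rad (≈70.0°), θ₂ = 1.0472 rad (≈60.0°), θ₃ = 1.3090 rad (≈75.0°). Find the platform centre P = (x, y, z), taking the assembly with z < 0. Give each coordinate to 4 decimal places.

(-0.0091, 0.0489, -0.6252)

φ1=0.0°: virtual centre (0.2284, 0.0000, -0.1879), radius l
arm 2 at φ=120.0°: e+L cos θ2 = 0.2600;  centre 2 = (-0.1300, 0.2252, -0.1732)
φ3=240.0°: virtual centre (-0.1059, -0.1834, -0.1932), radius l
|centre ₂|²−|centre ₁|² = 0.0101;  |centre ₃|²−|centre ₁|² = -0.0053
plane₁₂: -0.7168x+0.4503y+0.0295z = 0.0101
Cramer: x(z) = -0.0023+0.0108z;  y(z) = 0.0188-0.0483z
quadratic in z: (1.0024)z²+(0.3691)z+(-0.1611)=0, √Δ=0.8844 → z ∈ {-0.6252, 0.2570}; z = -0.6252 (taking z<0)
x = -0.0091, y = 0.0489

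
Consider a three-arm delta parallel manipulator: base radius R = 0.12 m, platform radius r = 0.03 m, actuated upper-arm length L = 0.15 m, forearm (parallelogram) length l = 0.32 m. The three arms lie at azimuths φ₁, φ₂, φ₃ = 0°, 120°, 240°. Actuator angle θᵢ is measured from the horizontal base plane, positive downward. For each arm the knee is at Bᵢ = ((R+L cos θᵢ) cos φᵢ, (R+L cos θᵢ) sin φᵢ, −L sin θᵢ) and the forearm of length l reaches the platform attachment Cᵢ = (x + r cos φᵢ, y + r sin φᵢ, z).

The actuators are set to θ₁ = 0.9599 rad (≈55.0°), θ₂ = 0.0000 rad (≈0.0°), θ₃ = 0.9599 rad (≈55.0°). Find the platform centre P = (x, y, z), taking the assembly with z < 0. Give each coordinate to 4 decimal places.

(-0.0651, 0.1127, -0.3005)

φ1=0.0°: virtual centre (0.1760, 0.0000, -0.1229), radius l
O2 = (0.2400·cos120.0°, 0.2400·sin120.0°, 0.0000) = (-0.1200, 0.2078, 0.0000)
arm 3 at φ=240.0°: e+L cos θ3 = 0.1760;  O3 = (-0.0880, -0.1525, -0.1229)
eliminate P² terms by subtracting sphere 1 from 2 and 3
[-0.5921 0.4157 0.2457]·P = 0.0115;  [-0.5281 -0.3049 0.0000]·P = 0.0000
det = 0.4001;  x = -0.0088+0.1873z,  y = 0.0152+-0.3244z
quadratic in z: (1.1403)z²+(0.1667)z+(-0.0529)=0, √Δ=0.5188 → z ∈ {-0.3005, 0.1544}; z = -0.3005 (taking z<0)
x = -0.0651, y = 0.1127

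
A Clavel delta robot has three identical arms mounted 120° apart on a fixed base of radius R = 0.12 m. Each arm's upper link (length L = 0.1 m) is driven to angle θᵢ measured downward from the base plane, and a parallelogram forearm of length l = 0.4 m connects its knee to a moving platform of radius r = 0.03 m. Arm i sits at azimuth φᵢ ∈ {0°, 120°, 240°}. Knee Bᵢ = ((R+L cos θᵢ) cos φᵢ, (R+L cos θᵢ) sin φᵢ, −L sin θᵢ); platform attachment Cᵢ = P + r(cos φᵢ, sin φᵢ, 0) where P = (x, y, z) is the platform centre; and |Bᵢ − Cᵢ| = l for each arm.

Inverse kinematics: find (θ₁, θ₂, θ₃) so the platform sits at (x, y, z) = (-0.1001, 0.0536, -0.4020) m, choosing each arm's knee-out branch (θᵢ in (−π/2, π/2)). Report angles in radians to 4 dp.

rotate P by −φ1: (-0.1001, 0.0536, -0.4020)
  A=0.1901, B=-0.4020, C=(l²−L²−A²−y'²−z²)/(2L)=-0.2531
  γ=atan2(-0.4020,0.1901)=-1.1291;  ψ=arccos(-0.5691)=2.1762;  θ1=γ+ψ≈1.0472
arm 2 (φ=120.0°): x'=0.0965, y'=0.0599
  A=-0.0065, B=-0.4020, C=(l²−L²−A²−y'²−z²)/(2L)=-0.0762
  θ2 = atan2(B,A) + arccos(C/0.4021) = 0.1745
rotate P by −φ3: (0.0036, -0.1135, -0.4020)
  A=0.0864, B=-0.4020, C=(l²−L²−A²−y'²−z²)/(2L)=-0.1597
  θ3 = atan2(B,A) + arccos(C/0.4112) = 0.6106

θ₁ = 1.0472, θ₂ = 0.1745, θ₃ = 0.6106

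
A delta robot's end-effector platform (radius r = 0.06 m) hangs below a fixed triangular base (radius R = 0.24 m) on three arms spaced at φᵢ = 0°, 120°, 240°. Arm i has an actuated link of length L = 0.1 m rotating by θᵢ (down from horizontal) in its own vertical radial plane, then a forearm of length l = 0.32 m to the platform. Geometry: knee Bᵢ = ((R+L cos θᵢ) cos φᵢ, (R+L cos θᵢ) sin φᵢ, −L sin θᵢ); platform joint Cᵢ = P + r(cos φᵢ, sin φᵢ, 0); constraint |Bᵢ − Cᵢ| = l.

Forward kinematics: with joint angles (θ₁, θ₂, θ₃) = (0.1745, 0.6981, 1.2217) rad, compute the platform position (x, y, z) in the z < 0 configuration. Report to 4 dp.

centre 1 = (0.2785·cos0.0°, 0.2785·sin0.0°, -0.0174) = (0.2785, 0.0000, -0.0174)
centre 2 = (0.2566·cos120.0°, 0.2566·sin120.0°, -0.0643) = (-0.1283, 0.2222, -0.0643)
arm 3 at φ=240.0°: ρ3 = 0.2142;  centre 3 = (-0.1071, -0.1855, -0.0940)
subtract pairs → two planes through P
[-0.8136 0.4445 -0.0938]·P = -0.0079;  [-0.7712 -0.3710 -0.1532]·P = -0.0231
Cramer: x(z) = 0.0205-0.1596z;  y(z) = 0.0198-0.0811z
into |P−centre ₁|² = l²: 1.0321z² + 0.1139z + -0.0351 = 0;  Δ = 0.1581;  z = -0.2478 or 0.1374 → z<0 root = -0.2478
x = 0.0600, y = 0.0399

(0.0600, 0.0399, -0.2478)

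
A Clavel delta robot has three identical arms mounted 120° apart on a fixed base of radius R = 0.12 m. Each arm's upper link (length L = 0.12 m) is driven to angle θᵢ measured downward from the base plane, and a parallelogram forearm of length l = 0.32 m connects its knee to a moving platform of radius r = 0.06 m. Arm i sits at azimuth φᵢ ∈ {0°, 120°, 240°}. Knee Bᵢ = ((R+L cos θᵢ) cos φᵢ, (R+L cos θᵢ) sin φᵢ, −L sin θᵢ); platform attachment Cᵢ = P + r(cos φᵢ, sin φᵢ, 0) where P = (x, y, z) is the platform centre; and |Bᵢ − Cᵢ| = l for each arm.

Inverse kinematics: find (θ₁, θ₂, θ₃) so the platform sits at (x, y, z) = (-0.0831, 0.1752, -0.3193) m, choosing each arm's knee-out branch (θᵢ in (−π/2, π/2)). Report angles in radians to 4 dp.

θ₁ = 1.3089, θ₂ = -0.0003, θ₃ = 1.3962

rotate P by −φ1: (-0.0831, 0.1752, -0.3193)
  e−x'=0.1431;  (l²−L²−(e−x')²−y'²−z²)/2L = -0.2714
  √(A²+B²)=0.3499;  θ1 = -1.1495+2.4583 ≈ 1.3089
arm 2 (φ=120.0°): x'=0.1933, y'=-0.0156
  e−x'=-0.1333;  (l²−L²−(e−x')²−y'²−z²)/2L = -0.1332
  θ2 = atan2(B,A) + arccos(C/0.3460) = -0.0003
arm 3 (φ=240.0°): x'=-0.1102, y'=-0.1596
  e−x'=0.1702;  (l²−L²−(e−x')²−y'²−z²)/2L = -0.2849
  θ3 = atan2(B,A) + arccos(C/0.3618) = 1.3962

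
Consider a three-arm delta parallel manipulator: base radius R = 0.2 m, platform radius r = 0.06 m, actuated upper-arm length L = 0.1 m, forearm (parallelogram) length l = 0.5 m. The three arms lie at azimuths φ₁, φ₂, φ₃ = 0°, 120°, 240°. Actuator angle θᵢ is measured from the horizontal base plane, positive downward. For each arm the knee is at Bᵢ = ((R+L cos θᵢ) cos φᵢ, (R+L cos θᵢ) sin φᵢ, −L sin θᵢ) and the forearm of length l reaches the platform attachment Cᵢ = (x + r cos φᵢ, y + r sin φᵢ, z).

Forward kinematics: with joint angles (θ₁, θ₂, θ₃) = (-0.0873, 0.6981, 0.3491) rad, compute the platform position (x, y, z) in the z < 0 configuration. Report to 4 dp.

(0.0830, -0.0438, -0.4641)

arm 1 at φ=0.0°: (R−r)+L cos θ1 = 0.2396;  O1 = (0.2396, 0.0000, 0.0087)
O2 = (0.2166·cos120.0°, 0.2166·sin120.0°, -0.0643) = (-0.1083, 0.1876, -0.0643)
arm 3 at φ=240.0°: (R−r)+L cos θ3 = 0.2340;  O3 = (-0.1170, -0.2026, -0.0342)
eliminate P² terms by subtracting sphere 1 from 2 and 3
linear system: -0.6958x+0.3752y = -0.0064−-0.1460z; -0.7132x+-0.4052y = -0.0016−-0.0858z
Cramer: x(z) = 0.0058-0.1663z;  y(z) = -0.0064+0.0808z
into |P−O₁|² = l²: 1.0342z² + 0.0593z + -0.1952 = 0;  Δ = 0.8111;  z = -0.4641 or 0.4068 → z<0 root = -0.4641
x = 0.0830, y = -0.0438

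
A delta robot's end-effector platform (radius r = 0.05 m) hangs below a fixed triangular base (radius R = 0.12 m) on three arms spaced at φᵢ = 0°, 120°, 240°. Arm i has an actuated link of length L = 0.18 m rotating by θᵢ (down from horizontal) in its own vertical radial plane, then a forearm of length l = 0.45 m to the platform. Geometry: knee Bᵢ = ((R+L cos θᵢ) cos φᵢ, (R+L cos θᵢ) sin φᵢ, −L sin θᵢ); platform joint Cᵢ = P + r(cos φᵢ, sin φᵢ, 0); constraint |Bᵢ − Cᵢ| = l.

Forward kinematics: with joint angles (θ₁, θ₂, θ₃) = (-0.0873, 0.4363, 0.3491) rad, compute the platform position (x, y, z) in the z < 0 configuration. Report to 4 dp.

centre 1 = (0.2493·cos0.0°, 0.2493·sin0.0°, 0.0157) = (0.2493, 0.0000, 0.0157)
φ2=120.0°: virtual centre (-0.1166, 0.2019, -0.0761), radius l
φ3=240.0°: virtual centre (-0.1196, -0.2071, -0.0616), radius l
|centre ₂|²−|centre ₁|² = -0.0023;  |centre ₃|²−|centre ₁|² = -0.0014
[-0.7318 0.4038 -0.1835]·P = -0.0023;  [-0.7378 -0.4142 -0.1545]·P = -0.0014
det = 0.6010;  x = 0.0025+-0.2303z,  y = -0.0010+0.0371z
quadratic in z: (1.0544)z²+(0.0822)z+(-0.1413)=0, √Δ=0.7765 → z ∈ {-0.4072, 0.3292}; z = -0.4072 (taking z<0)
x = 0.0963, y = -0.0162

(0.0963, -0.0162, -0.4072)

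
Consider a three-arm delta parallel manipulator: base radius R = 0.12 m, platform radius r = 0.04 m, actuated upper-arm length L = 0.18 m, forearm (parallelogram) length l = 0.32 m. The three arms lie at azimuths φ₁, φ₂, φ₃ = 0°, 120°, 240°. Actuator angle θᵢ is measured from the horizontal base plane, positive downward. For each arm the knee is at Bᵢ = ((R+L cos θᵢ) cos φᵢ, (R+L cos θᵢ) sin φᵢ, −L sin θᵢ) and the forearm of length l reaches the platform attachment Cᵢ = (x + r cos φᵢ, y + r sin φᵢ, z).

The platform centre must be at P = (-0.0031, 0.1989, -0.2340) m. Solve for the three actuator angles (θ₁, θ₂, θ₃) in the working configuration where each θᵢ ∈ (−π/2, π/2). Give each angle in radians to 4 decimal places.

rotate P by −φ1: (-0.0031, 0.1989, -0.2340)
  e−x'=0.0831;  (l²−L²−(e−x')²−y'²−z²)/2L = -0.0867
  γ=atan2(-0.2340,0.0831)=-1.2296;  ψ=arccos(-0.3493)=1.9276;  θ1=γ+ψ≈0.6980
rotate P by −φ2: (0.1738, -0.0968, -0.2340)
  A cos θ + B sin θ = C:  -0.0938·cos θ + -0.2340·sin θ = -0.0081
  θ2 = atan2(B,A) + arccos(C/0.2521) = -0.3491
rotate P by −φ3: (-0.1707, -0.1021, -0.2340)
  e−x'=0.2507;  (l²−L²−(e−x')²−y'²−z²)/2L = -0.1612
  γ=atan2(-0.2340,0.2507)=-0.7510;  ψ=arccos(-0.4701)=2.0602;  θ3=γ+ψ≈1.3093

θ₁ = 0.6980, θ₂ = -0.3491, θ₃ = 1.3093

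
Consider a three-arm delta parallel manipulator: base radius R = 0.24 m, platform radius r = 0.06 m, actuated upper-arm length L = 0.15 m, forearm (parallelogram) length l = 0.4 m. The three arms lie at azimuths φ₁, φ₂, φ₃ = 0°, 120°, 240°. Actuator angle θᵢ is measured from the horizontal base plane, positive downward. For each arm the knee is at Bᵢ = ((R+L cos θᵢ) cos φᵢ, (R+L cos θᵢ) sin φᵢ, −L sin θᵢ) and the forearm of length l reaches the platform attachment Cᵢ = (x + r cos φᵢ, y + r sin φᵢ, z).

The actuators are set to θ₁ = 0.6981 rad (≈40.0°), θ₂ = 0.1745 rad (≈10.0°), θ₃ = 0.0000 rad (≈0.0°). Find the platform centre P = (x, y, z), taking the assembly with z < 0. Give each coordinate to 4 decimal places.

centre 1 = (0.2949·cos0.0°, 0.2949·sin0.0°, -0.0964) = (0.2949, 0.0000, -0.0964)
centre 2 = (0.3277·cos120.0°, 0.3277·sin120.0°, -0.0260) = (-0.1639, 0.2838, -0.0260)
φ3=240.0°: virtual centre (-0.1650, -0.2858, 0.0000), radius l
eliminate P² terms by subtracting sphere 1 from 2 and 3
[-0.9175 0.5676 0.1407]·P = 0.0118;  [-0.9198 -0.5716 0.1928]·P = 0.0126
det = 1.0466;  x = -0.0133+0.1815z,  y = -0.0007+0.0454z
into |P−centre ₁|² = l²: 1.0350z² + 0.0809z + -0.0557 = 0;  Δ = 0.2372;  z = -0.2744 or 0.1962 → z<0 root = -0.2744
x = -0.0631, y = -0.0131

(-0.0631, -0.0131, -0.2744)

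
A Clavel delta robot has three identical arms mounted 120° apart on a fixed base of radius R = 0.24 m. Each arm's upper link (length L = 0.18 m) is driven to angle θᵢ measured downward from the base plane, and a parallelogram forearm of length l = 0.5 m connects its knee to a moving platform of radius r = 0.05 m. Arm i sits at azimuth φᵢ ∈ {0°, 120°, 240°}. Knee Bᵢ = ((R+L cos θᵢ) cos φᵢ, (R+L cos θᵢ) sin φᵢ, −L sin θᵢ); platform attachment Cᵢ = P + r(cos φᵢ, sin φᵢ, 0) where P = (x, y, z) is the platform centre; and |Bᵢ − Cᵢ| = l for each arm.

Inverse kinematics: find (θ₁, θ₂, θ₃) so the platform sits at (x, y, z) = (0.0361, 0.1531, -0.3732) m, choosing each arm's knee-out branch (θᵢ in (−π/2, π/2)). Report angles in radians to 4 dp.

θ₁ = 0.1748, θ₂ = -0.2617, θ₃ = 0.9602

arm 1 (φ=0.0°): x'=0.0361, y'=0.1531
  A cos θ + B sin θ = C:  0.1539·cos θ + -0.3732·sin θ = 0.0867
  γ=atan2(-0.3732,0.1539)=-1.1797;  ψ=arccos(0.2147)=1.3544;  θ1=γ+ψ≈0.1748
φ2=120.0° → target in arm frame (0.1145, -0.1078)
  A cos θ + B sin θ = C:  0.0755·cos θ + -0.3732·sin θ = 0.1695
  γ=atan2(-0.3732,0.0755)=-1.3713;  ψ=arccos(0.4451)=1.1096;  θ2=γ+ψ≈-0.2617
φ3=240.0° → target in arm frame (-0.1506, -0.0453)
  A cos θ + B sin θ = C:  0.3406·cos θ + -0.3732·sin θ = -0.1105
  θ3 = atan2(B,A) + arccos(C/0.5053) = 0.9602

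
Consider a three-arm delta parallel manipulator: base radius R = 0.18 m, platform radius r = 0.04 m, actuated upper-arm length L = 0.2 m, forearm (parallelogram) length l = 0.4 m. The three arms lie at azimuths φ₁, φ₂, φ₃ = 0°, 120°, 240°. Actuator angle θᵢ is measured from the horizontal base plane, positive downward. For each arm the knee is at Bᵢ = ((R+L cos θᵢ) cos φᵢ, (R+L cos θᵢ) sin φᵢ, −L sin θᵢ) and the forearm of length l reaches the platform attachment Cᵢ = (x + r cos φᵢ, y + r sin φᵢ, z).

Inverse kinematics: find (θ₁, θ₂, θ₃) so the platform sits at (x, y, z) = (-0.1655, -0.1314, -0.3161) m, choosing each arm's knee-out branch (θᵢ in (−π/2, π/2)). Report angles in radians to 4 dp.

arm 1 (φ=0.0°): x'=-0.1655, y'=-0.1314
  e−x'=0.3055;  (l²−L²−(e−x')²−y'²−z²)/2L = -0.2263
  √(A²+B²)=0.4396;  θ1 = -0.8024+2.1115 ≈ 1.3091
φ2=120.0° → target in arm frame (-0.0310, 0.2090)
  e−x'=0.1710;  (l²−L²−(e−x')²−y'²−z²)/2L = -0.1322
  √(A²+B²)=0.3594;  θ2 = -1.0748+1.9474 ≈ 0.8726
rotate P by −φ3: (0.1965, -0.0776, -0.3161)
  e−x'=-0.0565;  (l²−L²−(e−x')²−y'²−z²)/2L = 0.0271
  θ3 = atan2(B,A) + arccos(C/0.3211) = -0.2616

θ₁ = 1.3091, θ₂ = 0.8726, θ₃ = -0.2616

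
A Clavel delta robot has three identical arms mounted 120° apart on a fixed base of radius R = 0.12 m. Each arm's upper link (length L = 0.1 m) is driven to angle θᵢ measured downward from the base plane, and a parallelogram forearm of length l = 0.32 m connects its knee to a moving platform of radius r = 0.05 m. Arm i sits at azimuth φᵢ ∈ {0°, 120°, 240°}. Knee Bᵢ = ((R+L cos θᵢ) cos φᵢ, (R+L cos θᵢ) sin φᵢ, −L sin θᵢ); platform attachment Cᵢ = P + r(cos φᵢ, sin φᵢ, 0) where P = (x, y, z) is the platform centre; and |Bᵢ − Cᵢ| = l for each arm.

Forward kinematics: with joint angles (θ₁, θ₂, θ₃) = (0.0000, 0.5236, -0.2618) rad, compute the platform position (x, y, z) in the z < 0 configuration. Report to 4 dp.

arm 1 at φ=0.0°: e+L cos θ1 = 0.1700;  O1 = (0.1700, 0.0000, 0.0000)
O2 = (0.1566·cos120.0°, 0.1566·sin120.0°, -0.0500) = (-0.0783, 0.1356, -0.0500)
O3 = (0.1666·cos240.0°, 0.1666·sin240.0°, 0.0259) = (-0.0833, -0.1443, 0.0259)
subtract pairs → two planes through P
linear system: -0.4966x+0.2712y = -0.0019−-0.1000z; -0.5066x+-0.2885y = -0.0005−0.0518z
Cramer: x(z) = 0.0024-0.0528z;  y(z) = -0.0025+0.2721z
sphere 1 gives Az²+Bz+C=0 with A=1.0768, B=0.0163, C=-0.0743;  B²−4AC=0.3203;  roots -0.2704, 0.2552;  negative root z = -0.2704
x = 0.0167, y = -0.0761

(0.0167, -0.0761, -0.2704)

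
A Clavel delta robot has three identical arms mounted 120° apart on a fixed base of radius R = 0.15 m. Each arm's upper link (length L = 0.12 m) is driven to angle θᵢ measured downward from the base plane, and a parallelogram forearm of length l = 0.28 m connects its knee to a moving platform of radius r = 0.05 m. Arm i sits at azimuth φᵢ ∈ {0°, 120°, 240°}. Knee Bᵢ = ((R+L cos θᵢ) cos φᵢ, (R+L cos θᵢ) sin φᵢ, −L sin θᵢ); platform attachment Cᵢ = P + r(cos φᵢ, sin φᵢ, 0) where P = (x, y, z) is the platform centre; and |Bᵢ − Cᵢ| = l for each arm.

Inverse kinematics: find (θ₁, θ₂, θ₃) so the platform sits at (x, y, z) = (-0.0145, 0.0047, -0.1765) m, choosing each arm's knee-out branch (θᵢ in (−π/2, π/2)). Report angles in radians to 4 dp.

φ1=0.0° → target in arm frame (-0.0145, 0.0047)
  e−x'=0.1145;  (l²−L²−(e−x')²−y'²−z²)/2L = 0.0821
  θ1 = atan2(B,A) + arccos(C/0.2104) = 0.1743
φ2=120.0° → target in arm frame (0.0113, 0.0102)
  e−x'=0.0887;  (l²−L²−(e−x')²−y'²−z²)/2L = 0.1037
  γ=atan2(-0.1765,0.0887)=-1.1052;  ψ=arccos(0.5248)=1.0183;  θ2=γ+ψ≈-0.0869
rotate P by −φ3: (0.0032, -0.0149, -0.1765)
  A cos θ + B sin θ = C:  0.0968·cos θ + -0.1765·sin θ = 0.0969
  √(A²+B²)=0.2013;  θ3 = -1.0691+1.0687 ≈ -0.0003

θ₁ = 0.1743, θ₂ = -0.0869, θ₃ = -0.0003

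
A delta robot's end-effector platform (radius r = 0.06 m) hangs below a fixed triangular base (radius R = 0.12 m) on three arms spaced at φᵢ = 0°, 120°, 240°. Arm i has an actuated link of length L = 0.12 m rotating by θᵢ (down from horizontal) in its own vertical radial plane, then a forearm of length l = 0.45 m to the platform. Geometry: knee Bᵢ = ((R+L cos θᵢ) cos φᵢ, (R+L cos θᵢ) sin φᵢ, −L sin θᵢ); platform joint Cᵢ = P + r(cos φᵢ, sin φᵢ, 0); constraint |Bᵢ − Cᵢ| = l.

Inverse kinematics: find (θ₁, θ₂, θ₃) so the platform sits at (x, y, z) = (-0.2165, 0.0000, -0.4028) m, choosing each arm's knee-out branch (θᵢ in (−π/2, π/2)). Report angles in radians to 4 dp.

rotate P by −φ1: (-0.2165, 0.0000, -0.4028)
  A cos θ + B sin θ = C:  0.2765·cos θ + -0.4028·sin θ = -0.2108
  γ=atan2(-0.4028,0.2765)=-0.9692;  ψ=arccos(-0.4315)=2.0170;  θ1=γ+ψ≈1.0478
arm 2 (φ=120.0°): x'=0.1082, y'=0.1875
  e−x'=-0.0482;  (l²−L²−(e−x')²−y'²−z²)/2L = -0.0485
  θ2 = atan2(B,A) + arccos(C/0.4057) = 0.0005
arm 3 (φ=240.0°): x'=0.1083, y'=-0.1875
  A cos θ + B sin θ = C:  -0.0483·cos θ + -0.4028·sin θ = -0.0485
  θ3 = atan2(B,A) + arccos(C/0.4057) = 0.0005

θ₁ = 1.0478, θ₂ = 0.0005, θ₃ = 0.0005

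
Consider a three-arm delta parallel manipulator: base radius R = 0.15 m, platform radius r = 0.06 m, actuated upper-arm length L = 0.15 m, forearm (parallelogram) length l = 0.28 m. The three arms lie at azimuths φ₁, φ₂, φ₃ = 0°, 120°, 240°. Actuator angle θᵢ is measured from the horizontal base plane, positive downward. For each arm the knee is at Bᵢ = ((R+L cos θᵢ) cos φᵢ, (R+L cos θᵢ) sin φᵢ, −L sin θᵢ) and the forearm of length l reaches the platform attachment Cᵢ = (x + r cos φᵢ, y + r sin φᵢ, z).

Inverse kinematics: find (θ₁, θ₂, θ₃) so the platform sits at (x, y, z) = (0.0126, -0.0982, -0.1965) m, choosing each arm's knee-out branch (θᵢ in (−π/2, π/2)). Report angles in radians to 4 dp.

θ₁ = 0.3491, θ₂ = 0.9596, θ₃ = -0.1745

rotate P by −φ1: (0.0126, -0.0982, -0.1965)
  A=0.0774, B=-0.1965, C=(l²−L²−A²−y'²−z²)/(2L)=0.0055
  γ=atan2(-0.1965,0.0774)=-1.1956;  ψ=arccos(0.0261)=1.5447;  θ1=γ+ψ≈0.3491
rotate P by −φ2: (-0.0913, 0.0382, -0.1965)
  A cos θ + B sin θ = C:  0.1813·cos θ + -0.1965·sin θ = -0.0569
  √(A²+B²)=0.2674;  θ2 = -0.8255+1.7851 ≈ 0.9596
rotate P by −φ3: (0.0787, 0.0600, -0.1965)
  e−x'=0.0113;  (l²−L²−(e−x')²−y'²−z²)/2L = 0.0452
  θ3 = atan2(B,A) + arccos(C/0.1968) = -0.1745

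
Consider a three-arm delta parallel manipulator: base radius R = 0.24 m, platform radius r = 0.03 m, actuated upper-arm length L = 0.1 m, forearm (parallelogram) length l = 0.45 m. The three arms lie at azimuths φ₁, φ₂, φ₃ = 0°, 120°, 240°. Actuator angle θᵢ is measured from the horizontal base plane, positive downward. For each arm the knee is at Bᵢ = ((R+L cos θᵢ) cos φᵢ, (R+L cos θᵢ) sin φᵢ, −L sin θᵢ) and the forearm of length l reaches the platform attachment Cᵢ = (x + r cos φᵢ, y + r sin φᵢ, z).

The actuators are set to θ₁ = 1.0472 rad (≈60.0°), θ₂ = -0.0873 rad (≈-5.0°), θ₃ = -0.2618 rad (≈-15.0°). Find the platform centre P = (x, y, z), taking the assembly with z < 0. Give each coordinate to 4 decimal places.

O1 = (0.2600·cos0.0°, 0.2600·sin0.0°, -0.0866) = (0.2600, 0.0000, -0.0866)
φ2=120.0°: virtual centre (-0.1548, 0.2681, 0.0087), radius l
arm 3 at φ=240.0°: ρ3 = 0.3066;  O3 = (-0.1533, -0.2655, 0.0259)
subtract pairs → two planes through P
[-0.8296 0.5363 0.1906]·P = 0.0208;  [-0.8266 -0.5310 0.2250]·P = 0.0196
det = 0.8838;  x = -0.0244+0.2510z,  y = 0.0011+0.0329z
into |P−O₁|² = l²: 1.0641z² + 0.0305z + -0.1141 = 0;  Δ = 0.4867;  z = -0.3421 or 0.3135 → z<0 root = -0.3421
x = -0.1103, y = -0.0101

(-0.1103, -0.0101, -0.3421)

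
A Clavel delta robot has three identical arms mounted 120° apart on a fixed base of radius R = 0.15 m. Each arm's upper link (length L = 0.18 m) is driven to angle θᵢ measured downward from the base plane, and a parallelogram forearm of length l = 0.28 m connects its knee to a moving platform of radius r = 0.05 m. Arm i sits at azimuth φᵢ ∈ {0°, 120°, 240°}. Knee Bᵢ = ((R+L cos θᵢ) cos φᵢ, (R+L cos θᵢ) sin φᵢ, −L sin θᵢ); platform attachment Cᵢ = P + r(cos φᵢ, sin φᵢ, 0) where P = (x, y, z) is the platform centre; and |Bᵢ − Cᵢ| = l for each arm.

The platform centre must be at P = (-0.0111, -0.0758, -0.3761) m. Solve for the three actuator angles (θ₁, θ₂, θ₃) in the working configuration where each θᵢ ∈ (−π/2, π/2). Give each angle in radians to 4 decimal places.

θ₁ = 1.2216, θ₂ = 1.3964, θ₃ = 0.8730

rotate P by −φ1: (-0.0111, -0.0758, -0.3761)
  A=0.1111, B=-0.3761, C=(l²−L²−A²−y'²−z²)/(2L)=-0.3154
  θ1 = atan2(B,A) + arccos(C/0.3922) = 1.2216
arm 2 (φ=120.0°): x'=-0.0601, y'=0.0475
  A=0.1601, B=-0.3761, C=(l²−L²−A²−y'²−z²)/(2L)=-0.3426
  θ2 = atan2(B,A) + arccos(C/0.4088) = 1.3964
rotate P by −φ3: (0.0712, 0.0283, -0.3761)
  A cos θ + B sin θ = C:  0.0288·cos θ + -0.3761·sin θ = -0.2697
  γ=atan2(-0.3761,0.0288)=-1.4944;  ψ=arccos(-0.7149)=2.3673;  θ3=γ+ψ≈0.8730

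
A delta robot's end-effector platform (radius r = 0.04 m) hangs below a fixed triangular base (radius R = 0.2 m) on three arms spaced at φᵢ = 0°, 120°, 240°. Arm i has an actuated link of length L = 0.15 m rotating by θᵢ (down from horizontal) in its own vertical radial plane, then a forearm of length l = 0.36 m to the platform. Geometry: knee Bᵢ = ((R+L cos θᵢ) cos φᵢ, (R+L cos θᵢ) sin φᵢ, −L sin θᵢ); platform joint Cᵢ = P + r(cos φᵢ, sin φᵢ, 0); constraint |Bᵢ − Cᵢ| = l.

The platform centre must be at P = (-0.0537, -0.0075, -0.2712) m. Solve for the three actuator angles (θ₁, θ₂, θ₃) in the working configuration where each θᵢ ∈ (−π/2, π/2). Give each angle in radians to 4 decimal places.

θ₁ = 0.7852, θ₂ = 0.3492, θ₃ = 0.2614

rotate P by −φ1: (-0.0537, -0.0075, -0.2712)
  A=0.2137, B=-0.2712, C=(l²−L²−A²−y'²−z²)/(2L)=-0.0406
  √(A²+B²)=0.3453;  θ1 = -0.9034+1.6886 ≈ 0.7852
arm 2 (φ=120.0°): x'=0.0204, y'=0.0503
  A=0.1396, B=-0.2712, C=(l²−L²−A²−y'²−z²)/(2L)=0.0384
  γ=atan2(-0.2712,0.1396)=-1.0953;  ψ=arccos(0.1259)=1.4445;  θ2=γ+ψ≈0.3492
φ3=240.0° → target in arm frame (0.0333, -0.0428)
  e−x'=0.1267;  (l²−L²−(e−x')²−y'²−z²)/2L = 0.0523
  γ=atan2(-0.2712,0.1267)=-1.1339;  ψ=arccos(0.1746)=1.3953;  θ3=γ+ψ≈0.2614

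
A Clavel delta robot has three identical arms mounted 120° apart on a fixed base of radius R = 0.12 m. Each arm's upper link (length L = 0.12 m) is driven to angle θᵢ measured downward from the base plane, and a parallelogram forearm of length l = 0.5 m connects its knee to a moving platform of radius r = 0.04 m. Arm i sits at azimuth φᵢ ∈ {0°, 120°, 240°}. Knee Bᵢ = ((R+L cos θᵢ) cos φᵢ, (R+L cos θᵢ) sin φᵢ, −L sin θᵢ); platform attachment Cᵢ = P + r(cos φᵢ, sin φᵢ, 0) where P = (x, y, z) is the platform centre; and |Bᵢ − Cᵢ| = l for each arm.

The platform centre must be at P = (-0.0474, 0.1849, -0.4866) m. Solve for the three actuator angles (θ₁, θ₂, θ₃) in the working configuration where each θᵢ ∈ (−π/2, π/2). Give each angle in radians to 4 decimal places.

φ1=0.0° → target in arm frame (-0.0474, 0.1849)
  A cos θ + B sin θ = C:  0.1274·cos θ + -0.4866·sin θ = -0.2150
  θ1 = atan2(B,A) + arccos(C/0.5030) = 0.6977
φ2=120.0° → target in arm frame (0.1838, -0.0514)
  A=-0.1038, B=-0.4866, C=(l²−L²−A²−y'²−z²)/(2L)=-0.0608
  θ2 = atan2(B,A) + arccos(C/0.4976) = -0.0876
φ3=240.0° → target in arm frame (-0.1364, -0.1335)
  A=0.2164, B=-0.4866, C=(l²−L²−A²−y'²−z²)/(2L)=-0.2743
  θ3 = atan2(B,A) + arccos(C/0.5326) = 0.9597

θ₁ = 0.6977, θ₂ = -0.0876, θ₃ = 0.9597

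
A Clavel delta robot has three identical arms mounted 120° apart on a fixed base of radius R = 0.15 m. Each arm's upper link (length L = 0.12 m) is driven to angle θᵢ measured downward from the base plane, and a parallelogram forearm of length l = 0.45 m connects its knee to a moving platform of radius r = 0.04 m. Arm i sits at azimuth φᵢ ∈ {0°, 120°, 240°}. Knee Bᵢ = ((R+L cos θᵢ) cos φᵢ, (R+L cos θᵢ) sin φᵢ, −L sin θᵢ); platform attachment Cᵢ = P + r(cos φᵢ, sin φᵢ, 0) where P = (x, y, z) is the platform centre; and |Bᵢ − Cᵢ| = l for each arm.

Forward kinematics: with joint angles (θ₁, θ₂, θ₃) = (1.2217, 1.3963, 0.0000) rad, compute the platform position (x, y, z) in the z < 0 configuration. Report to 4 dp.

φ1=0.0°: virtual centre (0.1510, 0.0000, -0.1128), radius l
arm 2 at φ=120.0°: ρ2 = 0.1308;  centre 2 = (-0.0654, 0.1133, -0.1182)
arm 3 at φ=240.0°: ρ3 = 0.2300;  centre 3 = (-0.1150, -0.1992, 0.0000)
|centre ₂|²−|centre ₁|² = -0.0044;  |centre ₃|²−|centre ₁|² = 0.0174
[-0.4329 0.2266 -0.0108]·P = -0.0044;  [-0.5321 -0.3984 0.2255]·P = 0.0174
det = 0.2930;  x = -0.0074+0.1597z,  y = -0.0337+0.3528z
quadratic in z: (1.1500)z²+(0.1511)z+(-0.1635)=0, √Δ=0.8804 → z ∈ {-0.4485, 0.3171}; z = -0.4485 (taking z<0)
x = -0.0790, y = -0.1920

(-0.0790, -0.1920, -0.4485)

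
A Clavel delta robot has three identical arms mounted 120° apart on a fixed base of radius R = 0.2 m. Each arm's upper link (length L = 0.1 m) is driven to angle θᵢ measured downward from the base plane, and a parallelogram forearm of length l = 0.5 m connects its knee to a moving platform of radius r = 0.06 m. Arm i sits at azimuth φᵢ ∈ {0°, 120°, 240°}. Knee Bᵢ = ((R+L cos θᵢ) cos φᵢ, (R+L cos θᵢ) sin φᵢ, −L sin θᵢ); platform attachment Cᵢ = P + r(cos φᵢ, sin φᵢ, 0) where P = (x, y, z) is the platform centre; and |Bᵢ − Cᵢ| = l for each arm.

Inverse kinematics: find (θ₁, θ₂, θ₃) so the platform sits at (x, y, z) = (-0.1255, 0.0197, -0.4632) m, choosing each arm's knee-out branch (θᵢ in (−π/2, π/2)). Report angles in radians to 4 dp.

rotate P by −φ1: (-0.1255, 0.0197, -0.4632)
  A=0.2655, B=-0.4632, C=(l²−L²−A²−y'²−z²)/(2L)=-0.2272
  γ=atan2(-0.4632,0.2655)=-1.0503;  ψ=arccos(-0.4255)=2.0103;  θ1=γ+ψ≈0.9600
φ2=120.0° → target in arm frame (0.0798, 0.0988)
  A=0.0602, B=-0.4632, C=(l²−L²−A²−y'²−z²)/(2L)=0.0603
  √(A²+B²)=0.4671;  θ2 = -1.4416+1.4414 ≈ -0.0002
φ3=240.0° → target in arm frame (0.0457, -0.1185)
  e−x'=0.0943;  (l²−L²−(e−x')²−y'²−z²)/2L = 0.0125
  θ3 = atan2(B,A) + arccos(C/0.4727) = 0.1744

θ₁ = 0.9600, θ₂ = -0.0002, θ₃ = 0.1744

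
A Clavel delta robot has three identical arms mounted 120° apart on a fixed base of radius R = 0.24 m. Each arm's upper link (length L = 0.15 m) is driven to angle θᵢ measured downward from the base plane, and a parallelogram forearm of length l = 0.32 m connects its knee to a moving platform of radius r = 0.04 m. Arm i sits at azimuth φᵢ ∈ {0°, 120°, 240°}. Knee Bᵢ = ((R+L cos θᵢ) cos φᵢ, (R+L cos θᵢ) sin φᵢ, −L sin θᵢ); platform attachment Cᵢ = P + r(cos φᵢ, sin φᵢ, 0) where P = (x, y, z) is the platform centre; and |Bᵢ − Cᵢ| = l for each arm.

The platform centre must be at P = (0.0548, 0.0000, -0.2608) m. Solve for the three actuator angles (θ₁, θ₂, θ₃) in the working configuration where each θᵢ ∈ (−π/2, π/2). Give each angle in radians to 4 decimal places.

rotate P by −φ1: (0.0548, 0.0000, -0.2608)
  A=0.1452, B=-0.2608, C=(l²−L²−A²−y'²−z²)/(2L)=-0.0307
  θ1 = atan2(B,A) + arccos(C/0.2985) = 0.6109
arm 2 (φ=120.0°): x'=-0.0274, y'=-0.0475
  e−x'=0.2274;  (l²−L²−(e−x')²−y'²−z²)/2L = -0.1403
  γ=atan2(-0.2608,0.2274)=-0.8537;  ψ=arccos(-0.4054)=1.9882;  θ2=γ+ψ≈1.1345
arm 3 (φ=240.0°): x'=-0.0274, y'=0.0475
  A cos θ + B sin θ = C:  0.2274·cos θ + -0.2608·sin θ = -0.1403
  γ=atan2(-0.2608,0.2274)=-0.8537;  ψ=arccos(-0.4054)=1.9882;  θ3=γ+ψ≈1.1345

θ₁ = 0.6109, θ₂ = 1.1345, θ₃ = 1.1345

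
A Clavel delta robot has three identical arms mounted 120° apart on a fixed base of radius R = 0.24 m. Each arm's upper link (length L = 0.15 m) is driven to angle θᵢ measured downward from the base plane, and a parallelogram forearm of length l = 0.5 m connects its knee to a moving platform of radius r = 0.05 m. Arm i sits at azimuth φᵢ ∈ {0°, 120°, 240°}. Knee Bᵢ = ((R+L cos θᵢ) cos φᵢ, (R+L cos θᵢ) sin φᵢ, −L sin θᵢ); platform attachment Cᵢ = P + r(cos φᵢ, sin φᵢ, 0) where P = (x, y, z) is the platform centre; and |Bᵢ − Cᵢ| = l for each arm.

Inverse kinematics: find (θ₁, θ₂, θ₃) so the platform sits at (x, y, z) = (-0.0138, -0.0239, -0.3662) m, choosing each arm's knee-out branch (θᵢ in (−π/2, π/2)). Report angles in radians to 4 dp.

θ₁ = 0.0876, θ₂ = 0.0876, θ₃ = -0.1742

arm 1 (φ=0.0°): x'=-0.0138, y'=-0.0239
  A=0.2038, B=-0.3662, C=(l²−L²−A²−y'²−z²)/(2L)=0.1710
  θ1 = atan2(B,A) + arccos(C/0.4191) = 0.0876
φ2=120.0° → target in arm frame (-0.0138, 0.0239)
  e−x'=0.2038;  (l²−L²−(e−x')²−y'²−z²)/2L = 0.1710
  γ=atan2(-0.3662,0.2038)=-1.0630;  ψ=arccos(0.4080)=1.1506;  θ2=γ+ψ≈0.0876
arm 3 (φ=240.0°): x'=0.0276, y'=0.0000
  e−x'=0.1624;  (l²−L²−(e−x')²−y'²−z²)/2L = 0.2234
  θ3 = atan2(B,A) + arccos(C/0.4006) = -0.1742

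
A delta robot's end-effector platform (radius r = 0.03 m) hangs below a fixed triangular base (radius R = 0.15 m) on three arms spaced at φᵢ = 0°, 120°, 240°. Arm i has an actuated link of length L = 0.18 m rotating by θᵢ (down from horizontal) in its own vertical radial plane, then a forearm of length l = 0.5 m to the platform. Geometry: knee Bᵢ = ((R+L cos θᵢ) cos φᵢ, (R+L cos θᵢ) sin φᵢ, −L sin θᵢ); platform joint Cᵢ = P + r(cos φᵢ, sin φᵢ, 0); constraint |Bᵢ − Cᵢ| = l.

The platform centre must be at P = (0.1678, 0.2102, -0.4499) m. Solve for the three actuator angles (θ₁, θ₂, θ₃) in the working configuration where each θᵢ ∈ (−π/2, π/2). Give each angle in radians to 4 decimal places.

θ₁ = 0.0874, θ₂ = 0.3491, θ₃ = 1.3963

rotate P by −φ1: (0.1678, 0.2102, -0.4499)
  A=-0.0478, B=-0.4499, C=(l²−L²−A²−y'²−z²)/(2L)=-0.0869
  γ=atan2(-0.4499,-0.0478)=-1.6766;  ψ=arccos(-0.1920)=1.7640;  θ1=γ+ψ≈0.0874
rotate P by −φ2: (0.0981, -0.2504, -0.4499)
  A cos θ + B sin θ = C:  0.0219·cos θ + -0.4499·sin θ = -0.1333
  θ2 = atan2(B,A) + arccos(C/0.4504) = 0.3491
arm 3 (φ=240.0°): x'=-0.2659, y'=0.0402
  e−x'=0.3859;  (l²−L²−(e−x')²−y'²−z²)/2L = -0.3760
  γ=atan2(-0.4499,0.3859)=-0.8618;  ψ=arccos(-0.6344)=2.2580;  θ3=γ+ψ≈1.3963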